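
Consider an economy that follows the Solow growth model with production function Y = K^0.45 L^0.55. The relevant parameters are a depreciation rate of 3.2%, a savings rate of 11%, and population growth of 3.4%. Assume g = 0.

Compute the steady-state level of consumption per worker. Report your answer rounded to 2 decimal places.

c* ≈ 1.35

Steady state requires s·f(k) = (n + δ)·k, i.e. s·k^α = (n + δ)·k.
Rearranging, k^(1−α) = s / (n + δ).
k^0.55 = 0.11 / (0.034 + 0.032) = 0.11 / 0.066 = 1.6667
k* = 1.6667^(1/0.55) ≈ 2.5315
y* = (k*)^α = 2.5315^0.45 ≈ 1.5189
c* = (1 − s)·y* = (1 − 0.11) × 1.5189 ≈ 1.3518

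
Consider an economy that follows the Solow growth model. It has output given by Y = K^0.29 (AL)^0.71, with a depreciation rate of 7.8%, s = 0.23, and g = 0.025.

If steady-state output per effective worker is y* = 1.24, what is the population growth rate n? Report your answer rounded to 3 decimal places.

At the steady state, Δk = 0, so s·k^α = (n + g + δ)·k.
Since y* = [s/(n + g + δ)]^(α/(1−α)), we have s/(n + g + δ) = (y*)^((1−α)/α) = 1.24^2.4483 = 1.6933.
Therefore n + g + δ = s / 1.6933 = 0.23 / 1.6933 = 0.1358, so n = 0.1358 − 0.103 = 0.0328.

n ≈ 0.033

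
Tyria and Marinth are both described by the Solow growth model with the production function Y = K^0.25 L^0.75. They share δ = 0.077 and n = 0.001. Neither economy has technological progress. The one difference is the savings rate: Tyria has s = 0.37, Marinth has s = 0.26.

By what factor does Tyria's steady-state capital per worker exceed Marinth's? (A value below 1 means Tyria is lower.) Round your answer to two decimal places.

ratio ≈ 1.60

Steady-state k* = [s/(n + δ)]^(1/(1−α)), so the ratio is [ (s_T/(n + δ)_T) / (s_M/(n + δ)_M) ]^1.3333.
s_T/(n + δ)_T = 0.37/0.078 = 4.7436; s_M/(n + δ)_M = 0.26/0.078 = 3.3333.
Ratio = (4.7436/3.3333)^1.3333 = 1.4231^1.3333 ≈ 1.6007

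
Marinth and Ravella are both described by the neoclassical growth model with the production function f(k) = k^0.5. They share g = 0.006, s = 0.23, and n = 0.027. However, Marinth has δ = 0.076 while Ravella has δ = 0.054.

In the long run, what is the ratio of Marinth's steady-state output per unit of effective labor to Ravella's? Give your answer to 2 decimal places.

ratio ≈ 0.80

Steady-state y* = [s/(n + g + δ)]^(α/(1−α)), so the ratio is [ (s_M/(n + g + δ)_M) / (s_R/(n + g + δ)_R) ]^1.
s_M/(n + g + δ)_M = 0.23/0.109 = 2.1101; s_R/(n + g + δ)_R = 0.23/0.087 = 2.6437.
Ratio = (2.1101/2.6437)^1 = 0.7982^1 ≈ 0.7982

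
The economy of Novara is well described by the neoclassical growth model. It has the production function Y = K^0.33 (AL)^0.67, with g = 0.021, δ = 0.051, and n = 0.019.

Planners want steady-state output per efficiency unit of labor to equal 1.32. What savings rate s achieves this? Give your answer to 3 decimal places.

s ≈ 0.160

Steady state requires s·f(k) = (n + g + δ)·k, i.e. s·k^α = (n + g + δ)·k.
Since y* = [s/(n + g + δ)]^(α/(1−α)), we have s/(n + g + δ) = (y*)^((1−α)/α) = 1.32^2.0303 = 1.7571.
Therefore s = 1.7571 × (n + g + δ) = 1.7571 × 0.091 = 0.1599.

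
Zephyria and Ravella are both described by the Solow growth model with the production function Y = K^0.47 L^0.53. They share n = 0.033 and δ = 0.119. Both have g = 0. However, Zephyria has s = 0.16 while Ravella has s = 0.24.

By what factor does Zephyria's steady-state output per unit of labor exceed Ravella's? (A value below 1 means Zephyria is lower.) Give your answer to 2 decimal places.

Steady-state y* = [s/(n + δ)]^(α/(1−α)), so the ratio is [ (s_Z/(n + δ)_Z) / (s_R/(n + δ)_R) ]^0.8868.
s_Z/(n + δ)_Z = 0.16/0.152 = 1.0526; s_R/(n + δ)_R = 0.24/0.152 = 1.5789.
Ratio = (1.0526/1.5789)^0.8868 = 0.6667^0.8868 ≈ 0.6980

y*_Z / y*_R ≈ 0.70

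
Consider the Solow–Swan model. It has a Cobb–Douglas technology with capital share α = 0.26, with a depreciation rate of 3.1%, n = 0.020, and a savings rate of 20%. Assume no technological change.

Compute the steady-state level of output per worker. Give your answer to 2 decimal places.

In steady state, investment equals break-even investment: s·k^α = (n + δ)·k.
Dividing both sides by k: k^(1−α) = s / (n + δ).
k^0.74 = 0.20 / (0.020 + 0.031) = 0.20 / 0.051 = 3.9216
k* = 3.9216^(1/0.74) ≈ 6.3384
y* = (k*)^α = 6.3384^0.26 ≈ 1.6163

y* = 1.62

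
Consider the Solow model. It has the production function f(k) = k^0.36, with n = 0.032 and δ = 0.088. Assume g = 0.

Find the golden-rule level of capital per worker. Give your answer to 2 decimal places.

k_gold ≈ 5.57

The golden rule sets f'(k) = n + δ, i.e. α·k^(α−1) = n + δ.
So k^(1−α) = α / (n + δ) = 0.36 / 0.120 = 3.0000.
k_gold = 3.0000^(1/0.64) ≈ 5.5655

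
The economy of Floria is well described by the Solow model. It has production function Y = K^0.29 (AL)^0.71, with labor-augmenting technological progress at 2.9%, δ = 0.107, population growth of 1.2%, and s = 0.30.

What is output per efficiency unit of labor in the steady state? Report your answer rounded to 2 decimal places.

y* = 1.33

Steady state requires s·f(k) = (n + g + δ)·k, i.e. s·k^α = (n + g + δ)·k.
Rearranging, k^(1−α) = s / (n + g + δ).
k^0.71 = 0.30 / (0.012 + 0.029 + 0.107) = 0.30 / 0.148 = 2.0270
k* = 2.0270^(1/0.71) ≈ 2.7051
y* = (k*)^α = 2.7051^0.29 ≈ 1.3345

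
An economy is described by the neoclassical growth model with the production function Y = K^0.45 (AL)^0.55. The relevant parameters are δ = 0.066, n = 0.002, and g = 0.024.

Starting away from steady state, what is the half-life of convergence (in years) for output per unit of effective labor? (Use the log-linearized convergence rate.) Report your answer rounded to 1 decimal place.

Near the steady state the convergence rate is λ = (1 − α)(n + g + δ).
λ = (1 − 0.45) × 0.092 = 0.55 × 0.092 = 0.0506
Half-life = ln 2 / λ = 0.6931 / 0.0506 ≈ 13.70 years

t_½ ≈ 13.7 years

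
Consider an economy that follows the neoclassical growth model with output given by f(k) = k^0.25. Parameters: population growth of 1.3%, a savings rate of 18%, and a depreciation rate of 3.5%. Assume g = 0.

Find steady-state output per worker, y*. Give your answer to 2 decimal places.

y* ≈ 1.55

Steady state requires s·f(k) = (n + δ)·k, i.e. s·k^α = (n + δ)·k.
Rearranging, k^(1−α) = s / (n + δ).
k^0.75 = 0.18 / (0.013 + 0.035) = 0.18 / 0.048 = 3.7500
k* = 3.7500^(1/0.75) ≈ 5.8261
y* = (k*)^α = 5.8261^0.25 ≈ 1.5536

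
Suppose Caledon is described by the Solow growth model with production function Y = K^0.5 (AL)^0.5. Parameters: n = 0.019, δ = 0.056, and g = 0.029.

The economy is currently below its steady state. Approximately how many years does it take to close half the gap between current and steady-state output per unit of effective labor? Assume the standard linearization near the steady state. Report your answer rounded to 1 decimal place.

t_½ ≈ 13.3 years

Near the steady state the convergence rate is λ = (1 − α)(n + g + δ).
λ = (1 − 0.5) × 0.104 = 0.5 × 0.104 = 0.0520
Half-life = ln 2 / λ = 0.6931 / 0.0520 ≈ 13.33 years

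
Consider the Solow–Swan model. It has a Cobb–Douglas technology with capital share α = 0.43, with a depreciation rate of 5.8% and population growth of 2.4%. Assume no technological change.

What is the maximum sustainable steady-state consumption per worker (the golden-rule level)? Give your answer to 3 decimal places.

c_gold ≈ 1.990

At the golden rule, f'(k) = n + δ, so α·k^(α−1) = n + δ and k_gold = (α/(n + δ))^(1/(1−α)).
k_gold = (0.43/0.082)^(1/0.57) = 5.2439^1.7544 ≈ 18.3047
c_gold = f(k_gold) − (n + δ)·k_gold = 3.4906 − 0.082×18.3047 ≈ 1.9896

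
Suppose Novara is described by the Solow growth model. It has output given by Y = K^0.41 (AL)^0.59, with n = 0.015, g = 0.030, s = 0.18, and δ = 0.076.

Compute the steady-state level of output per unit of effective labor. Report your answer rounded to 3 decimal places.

Steady state requires s·f(k) = (n + g + δ)·k, i.e. s·k^α = (n + g + δ)·k.
Dividing both sides by k: k^(1−α) = s / (n + g + δ).
k^0.59 = 0.18 / (0.015 + 0.030 + 0.076) = 0.18 / 0.121 = 1.4876
k* = 1.4876^(1/0.59) ≈ 1.9604
y* = (k*)^α = 1.9604^0.41 ≈ 1.3178

y* = 1.318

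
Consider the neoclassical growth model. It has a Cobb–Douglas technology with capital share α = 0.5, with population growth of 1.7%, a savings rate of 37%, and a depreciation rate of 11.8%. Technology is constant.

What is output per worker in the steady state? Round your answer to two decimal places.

y* ≈ 2.74

In steady state, investment equals break-even investment: s·k^α = (n + δ)·k.
Dividing both sides by k: k^(1−α) = s / (n + δ).
k^0.5 = 0.37 / (0.017 + 0.118) = 0.37 / 0.135 = 2.7407
k* = 2.7407^(1/0.5) ≈ 7.5114
y* = (k*)^α = 7.5114^0.5 ≈ 2.7407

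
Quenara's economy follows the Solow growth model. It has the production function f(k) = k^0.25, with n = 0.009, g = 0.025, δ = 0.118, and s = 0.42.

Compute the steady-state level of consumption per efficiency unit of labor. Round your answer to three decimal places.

c* = 0.814

At the steady state, Δk = 0, so s·k^α = (n + g + δ)·k.
Rearranging, k^(1−α) = s / (n + g + δ).
k^0.75 = 0.42 / (0.009 + 0.025 + 0.118) = 0.42 / 0.152 = 2.7632
k* = 2.7632^(1/0.75) ≈ 3.8775
y* = (k*)^α = 3.8775^0.25 ≈ 1.4033
c* = (1 − s)·y* = (1 − 0.42) × 1.4033 ≈ 0.8139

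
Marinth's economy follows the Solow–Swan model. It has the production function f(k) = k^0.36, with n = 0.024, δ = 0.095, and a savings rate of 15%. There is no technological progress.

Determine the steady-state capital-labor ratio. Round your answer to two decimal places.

In steady state, investment equals break-even investment: s·k^α = (n + δ)·k.
Dividing both sides by k: k^(1−α) = s / (n + δ).
k^0.64 = 0.15 / (0.024 + 0.095) = 0.15 / 0.119 = 1.2605
k* = 1.2605^(1/0.64) ≈ 1.4358

k* ≈ 1.44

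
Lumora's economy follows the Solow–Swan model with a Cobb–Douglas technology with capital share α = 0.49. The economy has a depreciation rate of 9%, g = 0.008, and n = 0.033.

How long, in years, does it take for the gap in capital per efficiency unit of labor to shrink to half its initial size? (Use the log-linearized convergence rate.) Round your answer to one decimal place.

t_½ ≈ 10.4 years

Near the steady state the convergence rate is λ = (1 − α)(n + g + δ).
λ = (1 − 0.49) × 0.131 = 0.51 × 0.131 = 0.06681
Half-life = ln 2 / λ = 0.6931 / 0.06681 ≈ 10.37 years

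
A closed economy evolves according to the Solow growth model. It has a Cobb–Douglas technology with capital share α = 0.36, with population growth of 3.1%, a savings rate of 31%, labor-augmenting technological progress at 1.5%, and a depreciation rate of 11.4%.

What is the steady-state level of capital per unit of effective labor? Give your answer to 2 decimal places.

Steady state requires s·f(k) = (n + g + δ)·k, i.e. s·k^α = (n + g + δ)·k.
Dividing both sides by k: k^(1−α) = s / (n + g + δ).
k^0.64 = 0.31 / (0.031 + 0.015 + 0.114) = 0.31 / 0.160 = 1.9375
k* = 1.9375^(1/0.64) ≈ 2.8107

k* ≈ 2.81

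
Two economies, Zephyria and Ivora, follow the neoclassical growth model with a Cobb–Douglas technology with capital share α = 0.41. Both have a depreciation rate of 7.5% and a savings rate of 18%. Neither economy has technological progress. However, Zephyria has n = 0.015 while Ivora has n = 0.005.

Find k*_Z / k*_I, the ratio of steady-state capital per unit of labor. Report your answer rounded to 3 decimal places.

k*_Z / k*_I ≈ 0.819

Steady-state k* = [s/(n + δ)]^(1/(1−α)), so the ratio is [ (s_Z/(n + δ)_Z) / (s_I/(n + δ)_I) ]^1.6949.
s_Z/(n + δ)_Z = 0.18/0.090 = 2.0000; s_I/(n + δ)_I = 0.18/0.080 = 2.2500.
Ratio = (2.0000/2.2500)^1.6949 = 0.8889^1.6949 ≈ 0.8191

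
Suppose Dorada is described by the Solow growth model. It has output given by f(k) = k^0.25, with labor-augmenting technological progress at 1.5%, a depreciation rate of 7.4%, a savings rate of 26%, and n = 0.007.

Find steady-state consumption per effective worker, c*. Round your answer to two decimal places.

c* = 1.03

In steady state, investment equals break-even investment: s·k^α = (n + g + δ)·k.
Dividing both sides by k: k^(1−α) = s / (n + g + δ).
k^0.75 = 0.26 / (0.007 + 0.015 + 0.074) = 0.26 / 0.096 = 2.7083
k* = 2.7083^(1/0.75) ≈ 3.7751
y* = (k*)^α = 3.7751^0.25 ≈ 1.3939
c* = (1 − s)·y* = (1 − 0.26) × 1.3939 ≈ 1.0315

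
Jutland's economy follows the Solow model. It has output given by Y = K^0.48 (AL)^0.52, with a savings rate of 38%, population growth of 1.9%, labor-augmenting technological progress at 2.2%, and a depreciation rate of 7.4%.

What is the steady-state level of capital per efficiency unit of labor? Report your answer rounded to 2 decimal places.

k* = 9.96

In steady state, investment equals break-even investment: s·k^α = (n + g + δ)·k.
Dividing both sides by k: k^(1−α) = s / (n + g + δ).
k^0.52 = 0.38 / (0.019 + 0.022 + 0.074) = 0.38 / 0.115 = 3.3043
k* = 3.3043^(1/0.52) ≈ 9.9593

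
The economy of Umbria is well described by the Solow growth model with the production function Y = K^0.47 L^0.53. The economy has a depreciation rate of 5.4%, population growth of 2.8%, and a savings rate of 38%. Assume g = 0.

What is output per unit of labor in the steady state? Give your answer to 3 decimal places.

At the steady state, Δk = 0, so s·k^α = (n + δ)·k.
Dividing both sides by k: k^(1−α) = s / (n + δ).
k^0.53 = 0.38 / (0.028 + 0.054) = 0.38 / 0.082 = 4.6341
k* = 4.6341^(1/0.53) ≈ 18.0525
y* = (k*)^α = 18.0525^0.47 ≈ 3.8956

y* ≈ 3.896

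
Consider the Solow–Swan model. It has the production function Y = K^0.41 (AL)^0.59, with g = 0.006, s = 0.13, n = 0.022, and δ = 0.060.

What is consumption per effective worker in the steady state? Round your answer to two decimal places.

c* = 1.14

Steady state requires s·f(k) = (n + g + δ)·k, i.e. s·k^α = (n + g + δ)·k.
Rearranging, k^(1−α) = s / (n + g + δ).
k^0.59 = 0.13 / (0.022 + 0.006 + 0.060) = 0.13 / 0.088 = 1.4773
k* = 1.4773^(1/0.59) ≈ 1.9375
y* = (k*)^α = 1.9375^0.41 ≈ 1.3115
c* = (1 − s)·y* = (1 − 0.13) × 1.3115 ≈ 1.1410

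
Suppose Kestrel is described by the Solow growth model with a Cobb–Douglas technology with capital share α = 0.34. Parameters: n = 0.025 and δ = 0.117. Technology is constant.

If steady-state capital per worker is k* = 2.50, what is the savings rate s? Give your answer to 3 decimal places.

s ≈ 0.260

In steady state, investment equals break-even investment: s·k^α = (n + δ)·k.
So s / (n + δ) = (k*)^(1−α) = 2.50^0.66 = 1.8308.
Therefore s = 1.8308 × (n + δ) = 1.8308 × 0.142 = 0.2600.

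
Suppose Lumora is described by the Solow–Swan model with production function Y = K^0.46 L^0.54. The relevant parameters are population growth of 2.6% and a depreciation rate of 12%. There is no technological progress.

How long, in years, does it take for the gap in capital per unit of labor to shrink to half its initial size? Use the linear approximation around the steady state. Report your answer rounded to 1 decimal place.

Near the steady state the convergence rate is λ = (1 − α)(n + δ).
λ = (1 − 0.46) × 0.146 = 0.54 × 0.146 = 0.07884
Half-life = ln 2 / λ = 0.6931 / 0.07884 ≈ 8.79 years

t_½ ≈ 8.8 years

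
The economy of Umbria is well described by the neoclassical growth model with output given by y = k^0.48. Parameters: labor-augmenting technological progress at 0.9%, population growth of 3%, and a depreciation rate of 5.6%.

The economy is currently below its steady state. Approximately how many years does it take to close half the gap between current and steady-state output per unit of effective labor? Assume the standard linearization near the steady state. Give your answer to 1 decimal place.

t_½ ≈ 14.0 years

Near the steady state the convergence rate is λ = (1 − α)(n + g + δ).
λ = (1 − 0.48) × 0.095 = 0.52 × 0.095 = 0.0494
Half-life = ln 2 / λ = 0.6931 / 0.0494 ≈ 14.03 years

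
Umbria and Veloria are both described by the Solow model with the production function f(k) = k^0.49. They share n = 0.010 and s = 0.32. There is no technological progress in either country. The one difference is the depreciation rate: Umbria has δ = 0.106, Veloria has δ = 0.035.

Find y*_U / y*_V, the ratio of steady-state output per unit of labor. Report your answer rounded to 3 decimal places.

Steady-state y* = [s/(n + δ)]^(α/(1−α)), so the ratio is [ (s_U/(n + δ)_U) / (s_V/(n + δ)_V) ]^0.9608.
s_U/(n + δ)_U = 0.32/0.116 = 2.7586; s_V/(n + δ)_V = 0.32/0.045 = 7.1111.
Ratio = (2.7586/7.1111)^0.9608 = 0.3879^0.9608 ≈ 0.4026

y*_U / y*_V ≈ 0.403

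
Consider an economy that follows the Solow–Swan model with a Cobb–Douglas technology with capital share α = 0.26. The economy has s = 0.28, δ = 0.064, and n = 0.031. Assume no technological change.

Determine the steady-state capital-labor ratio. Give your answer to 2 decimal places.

k* ≈ 4.31

At the steady state, Δk = 0, so s·k^α = (n + δ)·k.
Dividing both sides by k: k^(1−α) = s / (n + δ).
k^0.74 = 0.28 / (0.031 + 0.064) = 0.28 / 0.095 = 2.9474
k* = 2.9474^(1/0.74) ≈ 4.3090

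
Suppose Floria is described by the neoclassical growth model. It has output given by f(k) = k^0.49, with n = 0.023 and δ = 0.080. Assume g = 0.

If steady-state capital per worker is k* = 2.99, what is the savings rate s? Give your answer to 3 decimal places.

In steady state, investment equals break-even investment: s·k^α = (n + δ)·k.
So s / (n + δ) = (k*)^(1−α) = 2.99^0.51 = 1.7482.
Therefore s = 1.7482 × (n + δ) = 1.7482 × 0.103 = 0.1801.

s ≈ 0.180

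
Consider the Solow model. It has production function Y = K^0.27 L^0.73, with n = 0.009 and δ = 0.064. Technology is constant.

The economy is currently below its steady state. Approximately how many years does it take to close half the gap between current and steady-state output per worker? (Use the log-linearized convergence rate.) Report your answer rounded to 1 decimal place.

Near the steady state the convergence rate is λ = (1 − α)(n + δ).
λ = (1 − 0.27) × 0.073 = 0.73 × 0.073 = 0.05329
Half-life = ln 2 / λ = 0.6931 / 0.05329 ≈ 13.01 years

t_½ ≈ 13.0 years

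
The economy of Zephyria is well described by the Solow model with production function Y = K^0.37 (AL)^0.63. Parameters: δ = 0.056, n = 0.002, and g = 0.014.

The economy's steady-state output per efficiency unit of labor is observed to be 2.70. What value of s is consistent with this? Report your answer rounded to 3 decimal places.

In steady state, investment equals break-even investment: s·k^α = (n + g + δ)·k.
Since y* = [s/(n + g + δ)]^(α/(1−α)), we have s/(n + g + δ) = (y*)^((1−α)/α) = 2.70^1.7027 = 5.4260.
Therefore s = 5.4260 × (n + g + δ) = 5.4260 × 0.072 = 0.3907.

s ≈ 0.391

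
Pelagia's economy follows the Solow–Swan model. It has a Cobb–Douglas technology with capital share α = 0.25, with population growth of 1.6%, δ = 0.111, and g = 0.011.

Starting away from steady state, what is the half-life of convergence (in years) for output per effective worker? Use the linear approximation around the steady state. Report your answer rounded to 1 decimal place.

half-life ≈ 6.7 years

Near the steady state the convergence rate is λ = (1 − α)(n + g + δ).
λ = (1 − 0.25) × 0.138 = 0.75 × 0.138 = 0.1035
Half-life = ln 2 / λ = 0.6931 / 0.1035 ≈ 6.70 years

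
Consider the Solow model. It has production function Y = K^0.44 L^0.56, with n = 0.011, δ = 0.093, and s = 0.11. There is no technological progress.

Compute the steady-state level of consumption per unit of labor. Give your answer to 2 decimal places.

At the steady state, Δk = 0, so s·k^α = (n + δ)·k.
Dividing both sides by k: k^(1−α) = s / (n + δ).
k^0.56 = 0.11 / (0.011 + 0.093) = 0.11 / 0.104 = 1.0577
k* = 1.0577^(1/0.56) ≈ 1.1054
y* = (k*)^α = 1.1054^0.44 ≈ 1.0451
c* = (1 − s)·y* = (1 − 0.11) × 1.0451 ≈ 0.9301

c* = 0.93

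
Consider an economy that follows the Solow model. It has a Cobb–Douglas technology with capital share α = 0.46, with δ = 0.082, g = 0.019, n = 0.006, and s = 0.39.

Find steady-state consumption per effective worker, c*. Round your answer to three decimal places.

c* ≈ 1.836

At the steady state, Δk = 0, so s·k^α = (n + g + δ)·k.
Dividing both sides by k: k^(1−α) = s / (n + g + δ).
k^0.54 = 0.39 / (0.006 + 0.019 + 0.082) = 0.39 / 0.107 = 3.6449
k* = 3.6449^(1/0.54) ≈ 10.9688
y* = (k*)^α = 10.9688^0.46 ≈ 3.0094
c* = (1 − s)·y* = (1 − 0.39) × 3.0094 ≈ 1.8357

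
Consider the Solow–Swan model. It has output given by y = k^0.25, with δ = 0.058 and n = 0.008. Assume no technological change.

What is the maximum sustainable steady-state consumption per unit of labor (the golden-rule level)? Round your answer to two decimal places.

c_gold ≈ 1.17

At the golden rule, f'(k) = n + δ, so α·k^(α−1) = n + δ and k_gold = (α/(n + δ))^(1/(1−α)).
k_gold = (0.25/0.066)^(1/0.75) = 3.7879^1.3333 ≈ 5.9044
c_gold = f(k_gold) − (n + δ)·k_gold = 1.5588 − 0.066×5.9044 ≈ 1.1691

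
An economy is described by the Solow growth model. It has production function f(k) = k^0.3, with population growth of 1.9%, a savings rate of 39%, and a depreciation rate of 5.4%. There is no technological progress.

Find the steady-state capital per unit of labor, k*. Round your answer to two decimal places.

k* = 10.96

Steady state requires s·f(k) = (n + δ)·k, i.e. s·k^α = (n + δ)·k.
Rearranging, k^(1−α) = s / (n + δ).
k^0.7 = 0.39 / (0.019 + 0.054) = 0.39 / 0.073 = 5.3425
k* = 5.3425^(1/0.7) ≈ 10.9556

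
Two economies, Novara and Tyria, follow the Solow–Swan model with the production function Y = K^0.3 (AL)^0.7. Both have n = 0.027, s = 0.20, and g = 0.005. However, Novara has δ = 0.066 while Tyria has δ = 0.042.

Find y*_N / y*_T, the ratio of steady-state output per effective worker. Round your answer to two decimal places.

Steady-state y* = [s/(n + g + δ)]^(α/(1−α)), so the ratio is [ (s_N/(n + g + δ)_N) / (s_T/(n + g + δ)_T) ]^0.4286.
s_N/(n + g + δ)_N = 0.20/0.098 = 2.0408; s_T/(n + g + δ)_T = 0.20/0.074 = 2.7027.
Ratio = (2.0408/2.7027)^0.4286 = 0.7551^0.4286 ≈ 0.8866

y*_N / y*_T ≈ 0.89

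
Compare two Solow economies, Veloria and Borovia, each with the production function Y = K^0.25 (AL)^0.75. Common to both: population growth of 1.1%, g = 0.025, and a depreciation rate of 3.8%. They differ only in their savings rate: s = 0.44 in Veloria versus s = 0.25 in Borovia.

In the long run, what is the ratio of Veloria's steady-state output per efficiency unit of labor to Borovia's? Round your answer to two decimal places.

Steady-state y* = [s/(n + g + δ)]^(α/(1−α)), so the ratio is [ (s_V/(n + g + δ)_V) / (s_B/(n + g + δ)_B) ]^0.3333.
s_V/(n + g + δ)_V = 0.44/0.074 = 5.9459; s_B/(n + g + δ)_B = 0.25/0.074 = 3.3784.
Ratio = (5.9459/3.3784)^0.3333 = 1.7600^0.3333 ≈ 1.2073

y*_V / y*_B ≈ 1.21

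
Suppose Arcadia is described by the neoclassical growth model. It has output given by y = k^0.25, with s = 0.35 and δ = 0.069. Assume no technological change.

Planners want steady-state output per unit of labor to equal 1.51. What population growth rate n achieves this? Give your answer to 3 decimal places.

n ≈ 0.033

Steady state requires s·f(k) = (n + δ)·k, i.e. s·k^α = (n + δ)·k.
Since y* = [s/(n + δ)]^(α/(1−α)), we have s/(n + δ) = (y*)^((1−α)/α) = 1.51^3 = 3.4430.
Therefore n + δ = s / 3.4430 = 0.35 / 3.4430 = 0.1017, so n = 0.1017 − 0.069 = 0.0327.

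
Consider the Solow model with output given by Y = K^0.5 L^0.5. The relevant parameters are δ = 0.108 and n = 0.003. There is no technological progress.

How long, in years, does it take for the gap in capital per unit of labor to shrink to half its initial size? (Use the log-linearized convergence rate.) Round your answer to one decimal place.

t_½ ≈ 12.5 years

Near the steady state the convergence rate is λ = (1 − α)(n + δ).
λ = (1 − 0.5) × 0.111 = 0.5 × 0.111 = 0.0555
Half-life = ln 2 / λ = 0.6931 / 0.0555 ≈ 12.49 years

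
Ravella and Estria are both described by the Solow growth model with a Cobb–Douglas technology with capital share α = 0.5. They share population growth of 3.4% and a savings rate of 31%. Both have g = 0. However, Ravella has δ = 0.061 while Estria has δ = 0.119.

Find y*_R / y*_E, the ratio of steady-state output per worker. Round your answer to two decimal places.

ratio ≈ 1.61

Steady-state y* = [s/(n + δ)]^(α/(1−α)), so the ratio is [ (s_R/(n + δ)_R) / (s_E/(n + δ)_E) ]^1.
s_R/(n + δ)_R = 0.31/0.095 = 3.2632; s_E/(n + δ)_E = 0.31/0.153 = 2.0261.
Ratio = (3.2632/2.0261)^1 = 1.6106^1 ≈ 1.6106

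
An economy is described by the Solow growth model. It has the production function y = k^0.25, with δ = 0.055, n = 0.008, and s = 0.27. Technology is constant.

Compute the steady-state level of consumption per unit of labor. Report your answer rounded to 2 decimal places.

c* ≈ 1.19

At the steady state, Δk = 0, so s·k^α = (n + δ)·k.
Dividing both sides by k: k^(1−α) = s / (n + δ).
k^0.75 = 0.27 / (0.008 + 0.055) = 0.27 / 0.063 = 4.2857
k* = 4.2857^(1/0.75) ≈ 6.9614
y* = (k*)^α = 6.9614^0.25 ≈ 1.6243
c* = (1 − s)·y* = (1 − 0.27) × 1.6243 ≈ 1.1857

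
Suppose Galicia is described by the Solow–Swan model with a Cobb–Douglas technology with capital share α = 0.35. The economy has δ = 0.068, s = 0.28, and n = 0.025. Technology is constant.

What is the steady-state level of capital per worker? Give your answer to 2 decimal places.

In steady state, investment equals break-even investment: s·k^α = (n + δ)·k.
Rearranging, k^(1−α) = s / (n + δ).
k^0.65 = 0.28 / (0.025 + 0.068) = 0.28 / 0.093 = 3.0108
k* = 3.0108^(1/0.65) ≈ 5.4505

k* ≈ 5.45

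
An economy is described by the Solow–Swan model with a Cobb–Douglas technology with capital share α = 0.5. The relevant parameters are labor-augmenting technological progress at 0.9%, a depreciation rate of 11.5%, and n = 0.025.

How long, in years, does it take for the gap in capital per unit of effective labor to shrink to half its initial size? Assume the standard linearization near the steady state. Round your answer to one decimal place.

Near the steady state the convergence rate is λ = (1 − α)(n + g + δ).
λ = (1 − 0.5) × 0.149 = 0.5 × 0.149 = 0.0745
Half-life = ln 2 / λ = 0.6931 / 0.0745 ≈ 9.30 years

half-life ≈ 9.3 years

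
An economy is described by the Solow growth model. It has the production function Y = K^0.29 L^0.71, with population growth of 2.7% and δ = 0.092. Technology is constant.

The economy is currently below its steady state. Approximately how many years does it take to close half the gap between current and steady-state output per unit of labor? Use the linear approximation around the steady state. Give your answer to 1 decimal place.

about 8.2 years

Near the steady state the convergence rate is λ = (1 − α)(n + δ).
λ = (1 − 0.29) × 0.119 = 0.71 × 0.119 = 0.08449
Half-life = ln 2 / λ = 0.6931 / 0.08449 ≈ 8.20 years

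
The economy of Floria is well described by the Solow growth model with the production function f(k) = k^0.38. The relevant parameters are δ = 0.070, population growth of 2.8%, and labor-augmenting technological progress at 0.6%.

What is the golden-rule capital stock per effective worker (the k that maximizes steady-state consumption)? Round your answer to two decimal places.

k_gold ≈ 8.08

The golden rule sets f'(k) = n + g + δ, i.e. α·k^(α−1) = n + g + δ.
So k^(1−α) = α / (n + g + δ) = 0.38 / 0.104 = 3.6538.
k_gold = 3.6538^(1/0.62) ≈ 8.0845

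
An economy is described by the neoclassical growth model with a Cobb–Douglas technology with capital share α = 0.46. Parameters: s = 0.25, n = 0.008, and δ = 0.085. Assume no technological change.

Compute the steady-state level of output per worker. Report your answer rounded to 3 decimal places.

At the steady state, Δk = 0, so s·k^α = (n + δ)·k.
Rearranging, k^(1−α) = s / (n + δ).
k^0.54 = 0.25 / (0.008 + 0.085) = 0.25 / 0.093 = 2.6882
k* = 2.6882^(1/0.54) ≈ 6.2416
y* = (k*)^α = 6.2416^0.46 ≈ 2.3219

y* = 2.322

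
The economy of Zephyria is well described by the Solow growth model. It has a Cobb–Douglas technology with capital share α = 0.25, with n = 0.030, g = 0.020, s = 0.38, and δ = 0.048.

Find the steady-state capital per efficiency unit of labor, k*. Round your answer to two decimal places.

At the steady state, Δk = 0, so s·k^α = (n + g + δ)·k.
Rearranging, k^(1−α) = s / (n + g + δ).
k^0.75 = 0.38 / (0.030 + 0.020 + 0.048) = 0.38 / 0.098 = 3.8776
k* = 3.8776^(1/0.75) ≈ 6.0919

k* ≈ 6.09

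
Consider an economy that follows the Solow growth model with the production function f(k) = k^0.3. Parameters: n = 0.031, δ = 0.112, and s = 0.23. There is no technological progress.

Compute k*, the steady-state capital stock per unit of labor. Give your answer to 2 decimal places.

k* ≈ 1.97

In steady state, investment equals break-even investment: s·k^α = (n + δ)·k.
Dividing both sides by k: k^(1−α) = s / (n + δ).
k^0.7 = 0.23 / (0.031 + 0.112) = 0.23 / 0.143 = 1.6084
k* = 1.6084^(1/0.7) ≈ 1.9717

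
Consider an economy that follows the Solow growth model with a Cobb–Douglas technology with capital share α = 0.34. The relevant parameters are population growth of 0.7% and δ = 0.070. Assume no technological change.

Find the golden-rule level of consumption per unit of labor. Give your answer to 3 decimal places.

c_gold ≈ 1.418

At the golden rule, f'(k) = n + δ, so α·k^(α−1) = n + δ and k_gold = (α/(n + δ))^(1/(1−α)).
k_gold = (0.34/0.077)^(1/0.66) = 4.4156^1.5152 ≈ 9.4905
c_gold = f(k_gold) − (n + δ)·k_gold = 2.1492 − 0.077×9.4905 ≈ 1.4184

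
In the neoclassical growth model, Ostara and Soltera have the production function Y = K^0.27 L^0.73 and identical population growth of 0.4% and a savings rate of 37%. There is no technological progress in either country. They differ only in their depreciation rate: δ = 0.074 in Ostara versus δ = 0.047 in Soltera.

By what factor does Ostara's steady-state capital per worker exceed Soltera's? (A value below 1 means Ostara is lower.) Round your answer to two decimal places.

ratio ≈ 0.56

Steady-state k* = [s/(n + δ)]^(1/(1−α)), so the ratio is [ (s_O/(n + δ)_O) / (s_S/(n + δ)_S) ]^1.3699.
s_O/(n + δ)_O = 0.37/0.078 = 4.7436; s_S/(n + δ)_S = 0.37/0.051 = 7.2549.
Ratio = (4.7436/7.2549)^1.3699 = 0.6538^1.3699 ≈ 0.5587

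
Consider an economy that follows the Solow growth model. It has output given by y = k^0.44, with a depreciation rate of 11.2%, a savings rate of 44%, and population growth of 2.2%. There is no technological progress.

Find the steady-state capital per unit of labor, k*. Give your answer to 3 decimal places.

Steady state requires s·f(k) = (n + δ)·k, i.e. s·k^α = (n + δ)·k.
Dividing both sides by k: k^(1−α) = s / (n + δ).
k^0.56 = 0.44 / (0.022 + 0.112) = 0.44 / 0.134 = 3.2836
k* = 3.2836^(1/0.56) ≈ 8.3571

k* ≈ 8.357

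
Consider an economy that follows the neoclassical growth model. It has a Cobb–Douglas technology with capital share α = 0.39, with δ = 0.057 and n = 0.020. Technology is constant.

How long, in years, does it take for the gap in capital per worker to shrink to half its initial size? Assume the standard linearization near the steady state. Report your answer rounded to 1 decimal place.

about 14.8 years

Near the steady state the convergence rate is λ = (1 − α)(n + δ).
λ = (1 − 0.39) × 0.077 = 0.61 × 0.077 = 0.04697
Half-life = ln 2 / λ = 0.6931 / 0.04697 ≈ 14.76 years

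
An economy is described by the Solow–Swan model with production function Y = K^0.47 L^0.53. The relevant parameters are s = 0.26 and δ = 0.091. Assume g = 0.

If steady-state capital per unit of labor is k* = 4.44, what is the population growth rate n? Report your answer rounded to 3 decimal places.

n ≈ 0.027

At the steady state, Δk = 0, so s·k^α = (n + δ)·k.
So s / (n + δ) = (k*)^(1−α) = 4.44^0.53 = 2.2035.
Therefore n + δ = s / 2.2035 = 0.26 / 2.2035 = 0.1180, so n = 0.1180 − 0.091 = 0.0270.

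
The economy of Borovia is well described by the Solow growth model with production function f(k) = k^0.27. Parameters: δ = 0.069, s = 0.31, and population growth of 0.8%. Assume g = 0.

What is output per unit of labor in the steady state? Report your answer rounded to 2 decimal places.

In steady state, investment equals break-even investment: s·k^α = (n + δ)·k.
Rearranging, k^(1−α) = s / (n + δ).
k^0.73 = 0.31 / (0.008 + 0.069) = 0.31 / 0.077 = 4.0260
k* = 4.0260^(1/0.73) ≈ 6.7390
y* = (k*)^α = 6.7390^0.27 ≈ 1.6739

y* = 1.67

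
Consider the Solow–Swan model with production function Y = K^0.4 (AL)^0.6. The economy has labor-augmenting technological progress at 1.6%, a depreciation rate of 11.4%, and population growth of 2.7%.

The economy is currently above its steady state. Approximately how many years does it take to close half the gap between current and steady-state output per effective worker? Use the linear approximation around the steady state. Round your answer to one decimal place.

half-life ≈ 7.4 years

Near the steady state the convergence rate is λ = (1 − α)(n + g + δ).
λ = (1 − 0.4) × 0.157 = 0.6 × 0.157 = 0.0942
Half-life = ln 2 / λ = 0.6931 / 0.0942 ≈ 7.36 years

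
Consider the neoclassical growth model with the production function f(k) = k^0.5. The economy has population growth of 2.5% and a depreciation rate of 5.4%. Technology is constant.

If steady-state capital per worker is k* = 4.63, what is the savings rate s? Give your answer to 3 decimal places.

At the steady state, Δk = 0, so s·k^α = (n + δ)·k.
So s / (n + δ) = (k*)^(1−α) = 4.63^0.5 = 2.1517.
Therefore s = 2.1517 × (n + δ) = 2.1517 × 0.079 = 0.1700.

s ≈ 0.170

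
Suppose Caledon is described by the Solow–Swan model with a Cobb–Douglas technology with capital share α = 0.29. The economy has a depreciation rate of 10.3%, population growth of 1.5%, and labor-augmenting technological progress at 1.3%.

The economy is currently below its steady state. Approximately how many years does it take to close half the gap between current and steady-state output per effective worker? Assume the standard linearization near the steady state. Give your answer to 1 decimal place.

Near the steady state the convergence rate is λ = (1 − α)(n + g + δ).
λ = (1 − 0.29) × 0.131 = 0.71 × 0.131 = 0.09301
Half-life = ln 2 / λ = 0.6931 / 0.09301 ≈ 7.45 years

t_½ ≈ 7.5 years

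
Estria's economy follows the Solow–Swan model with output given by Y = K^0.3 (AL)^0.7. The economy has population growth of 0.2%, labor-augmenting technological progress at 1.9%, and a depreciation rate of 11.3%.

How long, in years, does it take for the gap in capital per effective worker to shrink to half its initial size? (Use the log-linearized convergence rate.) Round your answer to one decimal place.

about 7.4 years

Near the steady state the convergence rate is λ = (1 − α)(n + g + δ).
λ = (1 − 0.3) × 0.134 = 0.7 × 0.134 = 0.0938
Half-life = ln 2 / λ = 0.6931 / 0.0938 ≈ 7.39 years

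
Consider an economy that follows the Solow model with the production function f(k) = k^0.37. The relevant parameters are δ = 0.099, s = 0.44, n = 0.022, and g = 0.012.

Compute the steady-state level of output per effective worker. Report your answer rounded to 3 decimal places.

y* = 2.019

Steady state requires s·f(k) = (n + g + δ)·k, i.e. s·k^α = (n + g + δ)·k.
Dividing both sides by k: k^(1−α) = s / (n + g + δ).
k^0.63 = 0.44 / (0.022 + 0.012 + 0.099) = 0.44 / 0.133 = 3.3083
k* = 3.3083^(1/0.63) ≈ 6.6799
y* = (k*)^α = 6.6799^0.37 ≈ 2.0191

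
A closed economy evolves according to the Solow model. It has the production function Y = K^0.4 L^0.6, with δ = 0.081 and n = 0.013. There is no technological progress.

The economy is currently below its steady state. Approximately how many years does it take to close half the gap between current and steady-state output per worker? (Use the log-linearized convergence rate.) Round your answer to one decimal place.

Near the steady state the convergence rate is λ = (1 − α)(n + δ).
λ = (1 − 0.4) × 0.094 = 0.6 × 0.094 = 0.0564
Half-life = ln 2 / λ = 0.6931 / 0.0564 ≈ 12.29 years

half-life ≈ 12.3 years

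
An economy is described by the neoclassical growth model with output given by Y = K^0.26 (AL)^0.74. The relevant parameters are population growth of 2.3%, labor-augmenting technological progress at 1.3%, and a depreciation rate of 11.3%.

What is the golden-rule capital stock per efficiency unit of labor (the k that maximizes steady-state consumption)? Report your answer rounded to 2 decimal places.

k_gold ≈ 2.12

The golden rule sets f'(k) = n + g + δ, i.e. α·k^(α−1) = n + g + δ.
So k^(1−α) = α / (n + g + δ) = 0.26 / 0.149 = 1.7450.
k_gold = 1.7450^(1/0.74) ≈ 2.1220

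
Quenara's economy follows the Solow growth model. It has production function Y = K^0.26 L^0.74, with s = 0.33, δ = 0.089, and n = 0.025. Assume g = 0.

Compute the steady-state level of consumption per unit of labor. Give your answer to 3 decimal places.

c* = 0.973

Steady state requires s·f(k) = (n + δ)·k, i.e. s·k^α = (n + δ)·k.
Dividing both sides by k: k^(1−α) = s / (n + δ).
k^0.74 = 0.33 / (0.025 + 0.089) = 0.33 / 0.114 = 2.8947
k* = 2.8947^(1/0.74) ≈ 4.2052
y* = (k*)^α = 4.2052^0.26 ≈ 1.4527
c* = (1 − s)·y* = (1 − 0.33) × 1.4527 ≈ 0.9733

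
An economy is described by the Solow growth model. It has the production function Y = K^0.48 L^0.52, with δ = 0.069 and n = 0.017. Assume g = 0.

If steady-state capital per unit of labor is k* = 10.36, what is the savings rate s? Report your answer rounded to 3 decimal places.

Steady state requires s·f(k) = (n + δ)·k, i.e. s·k^α = (n + δ)·k.
So s / (n + δ) = (k*)^(1−α) = 10.36^0.52 = 3.3728.
Therefore s = 3.3728 × (n + δ) = 3.3728 × 0.086 = 0.2901.

s ≈ 0.290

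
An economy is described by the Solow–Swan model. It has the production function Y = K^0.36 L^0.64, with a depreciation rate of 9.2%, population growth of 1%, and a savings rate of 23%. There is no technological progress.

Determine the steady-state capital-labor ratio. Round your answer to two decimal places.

k* = 3.56

At the steady state, Δk = 0, so s·k^α = (n + δ)·k.
Dividing both sides by k: k^(1−α) = s / (n + δ).
k^0.64 = 0.23 / (0.010 + 0.092) = 0.23 / 0.102 = 2.2549
k* = 2.2549^(1/0.64) ≈ 3.5626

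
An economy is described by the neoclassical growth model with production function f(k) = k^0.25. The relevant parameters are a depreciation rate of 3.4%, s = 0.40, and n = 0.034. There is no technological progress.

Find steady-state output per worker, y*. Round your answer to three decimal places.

y* ≈ 1.805

Steady state requires s·f(k) = (n + δ)·k, i.e. s·k^α = (n + δ)·k.
Rearranging, k^(1−α) = s / (n + δ).
k^0.75 = 0.40 / (0.034 + 0.034) = 0.40 / 0.068 = 5.8824
k* = 5.8824^(1/0.75) ≈ 10.6187
y* = (k*)^α = 10.6187^0.25 ≈ 1.8052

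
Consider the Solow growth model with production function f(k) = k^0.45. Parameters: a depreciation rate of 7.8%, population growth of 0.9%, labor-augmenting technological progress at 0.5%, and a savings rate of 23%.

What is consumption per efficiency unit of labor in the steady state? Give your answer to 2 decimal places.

c* = 1.63

At the steady state, Δk = 0, so s·k^α = (n + g + δ)·k.
Dividing both sides by k: k^(1−α) = s / (n + g + δ).
k^0.55 = 0.23 / (0.009 + 0.005 + 0.078) = 0.23 / 0.092 = 2.5000
k* = 2.5000^(1/0.55) ≈ 5.2909
y* = (k*)^α = 5.2909^0.45 ≈ 2.1164
c* = (1 − s)·y* = (1 − 0.23) × 2.1164 ≈ 1.6296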